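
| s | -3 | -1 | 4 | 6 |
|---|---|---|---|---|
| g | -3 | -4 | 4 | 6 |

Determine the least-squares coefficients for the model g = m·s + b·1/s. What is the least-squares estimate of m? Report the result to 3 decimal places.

Compute the Gram sums: Σs·s = 62, Σs·1/s = 4, Σ1/s·1/s = 173/144.
For Mᵀg: Σs·g = 65, Σ1/s·g = 7.
So MᵀM·[m, b]ᵀ = Mᵀg: [[62, 4]; [4, 173/144]]·[m, b]ᵀ = [65, 7]ᵀ.
Δ = 62·(173/144) − 4² = 4211/72.
m = (65·(173/144) − 4·7)/(4211/72) = 7213/8422; b = (62·7 − 4·65)/(4211/72) = 12528/4211.

m = 0.856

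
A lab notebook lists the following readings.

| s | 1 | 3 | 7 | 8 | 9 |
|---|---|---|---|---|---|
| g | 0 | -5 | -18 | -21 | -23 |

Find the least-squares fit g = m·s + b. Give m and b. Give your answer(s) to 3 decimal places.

The normal equations are: 204·m + 28·b = -516;  28·m + 5·b = -67.
(Σs·s = 204, Σs = 28, Σ1 = 5, Σs·g = -516, Σg = -67.)
Δ = 204·5 − 28² = 236.
m = ((-516)·5 − 28·(-67))/236 = -176/59; b = (204·(-67) − 28·(-516))/236 = 195/59.

m = -2.983, b = 3.305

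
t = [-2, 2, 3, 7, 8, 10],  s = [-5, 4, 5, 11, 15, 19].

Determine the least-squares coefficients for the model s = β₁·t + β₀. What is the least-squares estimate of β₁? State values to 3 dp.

Forming MᵀM = [[230, 28]; [28, 6]] and Mᵀs = [420, 49]ᵀ gives MᵀM·[β₁, β₀]ᵀ = Mᵀs.
det = 230·6 − 28² = 596.
β₁ = (420·6 − 28·49)/596 = 287/149; β₀ = (230·49 − 28·420)/596 = -245/298.

β₁ = 1.926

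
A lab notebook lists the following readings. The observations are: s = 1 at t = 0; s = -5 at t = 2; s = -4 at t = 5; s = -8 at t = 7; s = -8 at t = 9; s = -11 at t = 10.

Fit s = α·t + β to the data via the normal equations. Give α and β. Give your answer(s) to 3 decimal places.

α = -0.974, β = -0.475

Compute the Gram sums: Σt·t = 259, Σt = 33, Σ1 = 6.
Moment sums: Σt·s = -268, Σs = -35.
Normal equations: [[259, 33]; [33, 6]]·[α, β]ᵀ = [-268, -35]ᵀ.
Determinant 259·6 − 33² = 465.
α = ((-268)·6 − 33·(-35))/465 = -151/155; β = (259·(-35) − 33·(-268))/465 = -221/465.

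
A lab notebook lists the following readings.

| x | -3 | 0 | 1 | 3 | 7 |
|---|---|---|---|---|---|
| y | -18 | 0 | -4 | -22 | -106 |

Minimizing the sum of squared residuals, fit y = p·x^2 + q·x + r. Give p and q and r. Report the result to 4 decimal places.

With design matrix M, MᵀM = [[2564, 344, 68]; [344, 68, 8]; [68, 8, 5]] and Mᵀy = [-5558, -758, -150]ᵀ.
Row-reducing yields p = -1675/814, q = -1505/2442, r = -1256/1221.

p = -2.0577, q = -0.6163, r = -1.0287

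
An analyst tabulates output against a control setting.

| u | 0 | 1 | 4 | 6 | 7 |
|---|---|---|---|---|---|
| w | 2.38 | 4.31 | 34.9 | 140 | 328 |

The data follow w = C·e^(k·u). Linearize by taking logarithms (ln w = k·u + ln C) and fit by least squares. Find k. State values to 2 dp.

Linearized form: ln w = k·u + ln C. From the 5 transformed points,
XᵀX = [[102.0000, 18.0000]; [18.0000, 5]], rhs = [85.8718, 16.6152]ᵀ  (here Σu = 18.0000, Σ(u)² = 102.0000, Σln w = 16.6152, Σu·ln w = 85.8718).
Solving (det = 186.0000): k = 0.70046, ln C = 0.80137.

k = 0.70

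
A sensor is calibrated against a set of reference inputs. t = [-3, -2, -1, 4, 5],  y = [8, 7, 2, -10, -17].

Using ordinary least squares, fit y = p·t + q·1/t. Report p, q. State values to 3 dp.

p = -3.084, q = 0.925

From the data, Σt·t = 55, Σt·1/t = 5, Σ1/t·1/t = 5269/3600.
Moment sums: Σt·y = -165, Σ1/t·y = -211/15.
Δ = 55·(5269/3600) − 5² = 39959/720.
p = ((-165)·(5269/3600) − 5·(-211/15))/(39959/720) = -123237/39959; q = (55·(-211/15) − 5·(-165))/(39959/720) = 36960/39959.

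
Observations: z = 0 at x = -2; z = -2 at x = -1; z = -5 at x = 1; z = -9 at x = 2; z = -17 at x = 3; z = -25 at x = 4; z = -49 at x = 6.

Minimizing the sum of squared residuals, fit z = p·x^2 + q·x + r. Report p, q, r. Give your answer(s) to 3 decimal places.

Normal-equation sums: Σx^2·x^2 = 1667, Σx^2·x = 307, Σx^2 = 71, Σx·x = 71, Σx = 13, Σ1 = 7.
Right-hand side: Σx^2·z = -2360, Σx·z = -466, Σz = -107.
Normal equations: [[1667, 307, 71]; [307, 71, 13]; [71, 13, 7]]·[p, q, r]ᵀ = [-2360, -466, -107]ᵀ.
Solving the 3×3 system (Gaussian elimination) gives p = -15069/15974, q = -34795/15974, r = -1908/1141.

p = -0.943, q = -2.178, r = -1.672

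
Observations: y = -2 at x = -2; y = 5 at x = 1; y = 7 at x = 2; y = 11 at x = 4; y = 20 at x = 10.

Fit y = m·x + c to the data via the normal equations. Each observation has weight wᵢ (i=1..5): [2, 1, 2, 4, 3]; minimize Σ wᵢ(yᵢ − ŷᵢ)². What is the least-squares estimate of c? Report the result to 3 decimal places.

Setting ∂/∂m … = 0 gives: 381·m + 47·c = 817;  47·m + 12·c = 119.
det = 381·12 − 47² = 2363.
m = (817·12 − 47·119)/2363 = 4211/2363; c = (381·119 − 47·817)/2363 = 6940/2363.

c = 2.937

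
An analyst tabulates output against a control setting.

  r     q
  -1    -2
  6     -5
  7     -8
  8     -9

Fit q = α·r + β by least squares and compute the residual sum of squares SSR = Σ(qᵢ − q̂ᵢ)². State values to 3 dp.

Normal-equation sums: Σr·r = 150, Σr = 20, Σ1 = 4.
And Σr·q = -156, Σq = -24.
Normal equations: [[150, 20]; [20, 4]]·[α, β]ᵀ = [-156, -24]ᵀ.
Eliminating β: 4·(row 1) − 20·(row 2) gives 200·α = 4·(-156) − 20·(-24) = -144, so α = -18/25.
Then β = ((-24) − 20·(-18/25))/4 = -12/5.
Residuals: -8/25, 43/25, -14/25, -21/25; SSR = 102/25.

SSR = 4.080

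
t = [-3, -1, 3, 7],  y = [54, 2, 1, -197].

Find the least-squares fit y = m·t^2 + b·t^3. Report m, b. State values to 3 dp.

Entries of XᵀX: Σt^2·t^2 = 2564, Σt^2·t^3 = 16806, Σt^3·t^3 = 119108.
Right-hand side: Σt^2·y = -9156, Σt^3·y = -69004.
So XᵀX·[m, b]ᵀ = Xᵀy: [[2564, 16806]; [16806, 119108]]·[m, b]ᵀ = [-9156, -69004]ᵀ.
Determinant 2564·119108 − 16806² = 22951276.
m = ((-9156)·119108 − 16806·(-69004))/22951276 = 17282094/5737819; b = (2564·(-69004) − 16806·(-9156))/22951276 = -5762630/5737819.

m = 3.012, b = -1.004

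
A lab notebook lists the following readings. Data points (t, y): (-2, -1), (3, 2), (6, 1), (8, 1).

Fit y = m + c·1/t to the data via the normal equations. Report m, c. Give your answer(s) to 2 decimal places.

The normal equations are: 4·m + (1/8)·c = 3;  (1/8)·m + (233/576)·c = 35/24.
det = 4·(233/576) − (1/8)² = 923/576.
m = (3·(233/576) − (1/8)·(35/24))/(923/576) = 594/923; c = (4·(35/24) − (1/8)·3)/(923/576) = 3144/923.

m = 0.64, c = 3.41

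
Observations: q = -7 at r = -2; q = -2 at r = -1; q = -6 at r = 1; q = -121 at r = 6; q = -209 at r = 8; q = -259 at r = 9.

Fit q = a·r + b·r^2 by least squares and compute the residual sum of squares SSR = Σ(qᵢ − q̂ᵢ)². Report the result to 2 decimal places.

SSR = 5.81

The normal equations are: 187·a + 1449·b = -4719;  1449·a + 11971·b = -38747.
Eliminating b: 11971·(row 1) − 1449·(row 2) gives 138976·a = 11971·(-4719) − 1449·(-38747) = -346746, so a = -173373/69488.
Then b = ((-38747) − 1449·(-173373/69488))/11971 = -203929/69488.
Residuals: -8723/34744, -27105/17372, -19813/34744, -13183/34744, -10569/8686, 40607/34744; SSR = 201973/34744.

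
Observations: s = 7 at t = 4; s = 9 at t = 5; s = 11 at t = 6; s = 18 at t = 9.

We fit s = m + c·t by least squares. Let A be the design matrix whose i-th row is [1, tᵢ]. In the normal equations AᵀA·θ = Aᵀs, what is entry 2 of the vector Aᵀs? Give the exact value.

Entry 2 ↔ basis t, so (Aᵀs)_{2} = Σᵢ (t)·sᵢ = (4)·(7) + (5)·(9) + (6)·(11) + (9)·(18) = 301.

301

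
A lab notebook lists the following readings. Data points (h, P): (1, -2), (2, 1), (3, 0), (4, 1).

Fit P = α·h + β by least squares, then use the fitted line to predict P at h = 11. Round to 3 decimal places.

P̂ = 6.800

The normal system AᵀA·[α, β]ᵀ = AᵀP is [[30, 10]; [10, 4]]·[α, β]ᵀ = [4, 0]ᵀ.
det = 30·4 − 10² = 20.
α = (4·4 − 10·0)/20 = 4/5; β = (30·0 − 10·4)/20 = -2.
At h = 11: P̂ = (4/5)·(11) + (-2)·(1) = 34/5.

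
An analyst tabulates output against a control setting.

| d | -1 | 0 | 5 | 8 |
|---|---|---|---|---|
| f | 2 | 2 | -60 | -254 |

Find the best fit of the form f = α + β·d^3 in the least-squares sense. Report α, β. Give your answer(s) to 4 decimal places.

α = 1.9433, β = -0.4996

Normal-equation sums: Σ1 = 4, Σd^3 = 636, Σd^3·d^3 = 277770.
Moment sums: Σf = -310, Σd^3·f = -137550.
Normal equations: [[4, 636]; [636, 277770]]·[α, β]ᵀ = [-310, -137550]ᵀ.
det = 4·277770 − 636² = 706584.
α = ((-310)·277770 − 636·(-137550))/706584 = 114425/58882; β = (4·(-137550) − 636·(-310))/706584 = -14710/29441.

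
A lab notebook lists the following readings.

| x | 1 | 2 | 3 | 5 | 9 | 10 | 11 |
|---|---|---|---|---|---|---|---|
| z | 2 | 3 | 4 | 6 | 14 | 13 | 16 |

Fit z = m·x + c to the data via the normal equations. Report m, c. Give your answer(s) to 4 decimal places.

The normal equations are: 341·m + 41·c = 482;  41·m + 7·c = 58.
(Σx·x = 341, Σx = 41, Σ1 = 7, Σx·z = 482, Σz = 58.)
Eliminating c: 7·(row 1) − 41·(row 2) gives 706·m = 7·482 − 41·58 = 996, so m = 498/353.
Then c = (58 − 41·(498/353))/7 = 8/353.

m = 1.4108, c = 0.0227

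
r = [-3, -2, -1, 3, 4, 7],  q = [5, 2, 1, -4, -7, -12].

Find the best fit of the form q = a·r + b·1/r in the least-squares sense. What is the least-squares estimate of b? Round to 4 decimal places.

Entries of MᵀM: Σr·r = 88, Σr·1/r = 6, Σ1/r·1/r = 10973/7056.
Moment sums: Σr·q = -144, Σ1/r·q = -237/28.
det = 88·(10973/7056) − 6² = 88951/882.
a = ((-144)·(10973/7056) − 6·(-237/28))/(88951/882) = -152721/88951; b = (88·(-237/28) − 6·(-144))/(88951/882) = 105084/88951.

b = 1.1814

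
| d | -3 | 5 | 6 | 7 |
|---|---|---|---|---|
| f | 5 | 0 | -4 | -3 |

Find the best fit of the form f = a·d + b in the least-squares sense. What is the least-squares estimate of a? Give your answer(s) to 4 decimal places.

Sums needed: Σd·d = 119, Σd = 15, Σ1 = 4.
For Xᵀf: Σd·f = -60, Σf = -2.
So XᵀX·[a, b]ᵀ = Xᵀf: [[119, 15]; [15, 4]]·[a, b]ᵀ = [-60, -2]ᵀ.
det = 119·4 − 15² = 251.
a = ((-60)·4 − 15·(-2))/251 = -210/251; b = (119·(-2) − 15·(-60))/251 = 662/251.

a = -0.8367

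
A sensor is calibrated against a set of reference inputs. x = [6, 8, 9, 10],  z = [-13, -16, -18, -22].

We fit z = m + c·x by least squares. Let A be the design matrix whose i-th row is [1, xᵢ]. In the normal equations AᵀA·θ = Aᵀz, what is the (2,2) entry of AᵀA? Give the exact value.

281

Row 2 ↔ basis x, column 2 ↔ basis x, so (AᵀA)_{2,2} = Σᵢ (x)·(x) = (6)·(6) + (8)·(8) + (9)·(9) + (10)·(10) = 281.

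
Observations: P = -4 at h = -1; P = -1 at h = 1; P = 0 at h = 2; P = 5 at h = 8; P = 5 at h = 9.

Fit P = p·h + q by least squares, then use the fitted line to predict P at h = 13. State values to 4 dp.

P̂ = 9.0558

From the data, Σh·h = 151, Σh = 19, Σ1 = 5.
Right-hand side: Σh·P = 88, ΣP = 5.
So XᵀX·[p, q]ᵀ = XᵀP: [[151, 19]; [19, 5]]·[p, q]ᵀ = [88, 5]ᵀ.
Eliminating q: 5·(row 1) − 19·(row 2) gives 394·p = 5·88 − 19·5 = 345, so p = 345/394.
Then q = (5 − 19·(345/394))/5 = -917/394.
At h = 13: P̂ = (345/394)·(13) + (-917/394)·(1) = 1784/197.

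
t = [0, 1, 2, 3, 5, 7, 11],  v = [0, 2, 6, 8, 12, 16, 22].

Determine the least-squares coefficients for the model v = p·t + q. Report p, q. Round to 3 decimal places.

Normal-equation sums: Σt·t = 209, Σt = 29, Σ1 = 7.
And Σt·v = 452, Σv = 66.
So MᵀM·[p, q]ᵀ = Mᵀv: [[209, 29]; [29, 7]]·[p, q]ᵀ = [452, 66]ᵀ.
det = 209·7 − 29² = 622.
p = (452·7 − 29·66)/622 = 625/311; q = (209·66 − 29·452)/622 = 343/311.

p = 2.010, q = 1.103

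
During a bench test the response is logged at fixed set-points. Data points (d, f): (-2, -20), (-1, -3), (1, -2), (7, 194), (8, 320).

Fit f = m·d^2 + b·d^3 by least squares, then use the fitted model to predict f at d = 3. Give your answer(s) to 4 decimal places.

The normal system AᵀA·[m, b]ᵀ = Aᵀf is [[6515, 49543]; [49543, 379859]]·[m, b]ᵀ = [29901, 230543]ᵀ.
Eliminating b: 379859·(row 1) − 49543·(row 2) gives 20272536·m = 379859·29901 − 49543·230543 = -63627890, so m = -31813945/10136268.
Then b = (230543 − 49543·(-31813945/10136268))/379859 = 10301201/10136268.
At d = 3: f̂ = (-31813945/10136268)·(9) + (10301201/10136268)·(27) = -455171/563126.

f̂ = -0.8083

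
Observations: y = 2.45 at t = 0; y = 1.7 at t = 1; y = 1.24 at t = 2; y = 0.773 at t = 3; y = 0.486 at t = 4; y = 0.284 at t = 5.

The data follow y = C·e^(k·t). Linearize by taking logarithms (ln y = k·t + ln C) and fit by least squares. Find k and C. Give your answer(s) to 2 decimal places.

k = -0.43, C = 2.64

With ln yᵢ as the transformed response and tᵢ as the regressor:
Σt = 15.0000, Σ(t)² = 55.0000, Σln y = -0.5960, Σt·ln y = -8.9917.
Normal system: [[55.0000, 15.0000]; [15.0000, 6]]·[k, ln C]ᵀ = [-8.9917, -0.5960]ᵀ.
Δ = 55.0000·6 − (15.0000)² = 105.0000; k = (-8.9917·6 − 15.0000·-0.5960)/105.0000 = -0.42867, ln C = (55.0000·-0.5960 − 15.0000·-8.9917)/105.0000 = 0.97235, so C = exp(0.97235) = 2.64414.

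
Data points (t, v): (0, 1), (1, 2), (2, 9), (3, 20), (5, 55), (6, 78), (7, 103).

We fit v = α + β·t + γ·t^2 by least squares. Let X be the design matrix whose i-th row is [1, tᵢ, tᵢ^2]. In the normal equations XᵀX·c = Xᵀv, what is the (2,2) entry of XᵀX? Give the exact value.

Row 2 ↔ basis t, column 2 ↔ basis t, so (XᵀX)_{2,2} = Σᵢ (t)·(t) = (0)·(0) + (1)·(1) + (2)·(2) + (3)·(3) + (5)·(5) + (6)·(6) + (7)·(7) = 124.

124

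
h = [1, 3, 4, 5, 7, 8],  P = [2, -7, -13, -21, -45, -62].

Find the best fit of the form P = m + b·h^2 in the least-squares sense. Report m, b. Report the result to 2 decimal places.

Normal-equation sums: Σ1 = 6, Σh^2 = 164, Σh^2·h^2 = 7460.
For XᵀP: ΣP = -146, Σh^2·P = -6967.
So XᵀX·[m, b]ᵀ = XᵀP: [[6, 164]; [164, 7460]]·[m, b]ᵀ = [-146, -6967]ᵀ.
Determinant 6·7460 − 164² = 17864.
m = ((-146)·7460 − 164·(-6967))/17864 = 13357/4466; b = (6·(-6967) − 164·(-146))/17864 = -8929/8932.

m = 2.99, b = -1.00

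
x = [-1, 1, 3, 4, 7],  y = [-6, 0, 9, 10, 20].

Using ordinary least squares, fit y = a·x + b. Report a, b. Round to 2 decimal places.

From the data, Σx·x = 76, Σx = 14, Σ1 = 5.
For Mᵀy: Σx·y = 213, Σy = 33.
So MᵀM·[a, b]ᵀ = Mᵀy: [[76, 14]; [14, 5]]·[a, b]ᵀ = [213, 33]ᵀ.
det = 76·5 − 14² = 184.
a = (213·5 − 14·33)/184 = 603/184; b = (76·33 − 14·213)/184 = -237/92.

a = 3.28, b = -2.58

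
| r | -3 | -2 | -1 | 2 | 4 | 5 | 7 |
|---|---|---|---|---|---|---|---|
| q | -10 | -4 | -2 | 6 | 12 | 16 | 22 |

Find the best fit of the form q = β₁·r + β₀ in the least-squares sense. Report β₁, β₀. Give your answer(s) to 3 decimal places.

β₁ = 3.036, β₀ = 0.510

MᵀM·[β₁, β₀]ᵀ = Mᵀq reads: 108·β₁ + 12·β₀ = 334;  12·β₁ + 7·β₀ = 40.
Eliminating β₀: 7·(row 1) − 12·(row 2) gives 612·β₁ = 7·334 − 12·40 = 1858, so β₁ = 929/306.
Then β₀ = (40 − 12·(929/306))/7 = 26/51.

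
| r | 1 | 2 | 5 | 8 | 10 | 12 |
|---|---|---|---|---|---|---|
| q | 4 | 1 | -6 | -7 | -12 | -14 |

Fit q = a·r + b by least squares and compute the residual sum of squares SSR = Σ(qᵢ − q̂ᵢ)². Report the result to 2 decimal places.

SSR = 9.88

Forming XᵀX = [[338, 38]; [38, 6]] and Xᵀq = [-368, -34]ᵀ gives XᵀX·[a, b]ᵀ = Xᵀq.
Eliminating b: 6·(row 1) − 38·(row 2) gives 584·a = 6·(-368) − 38·(-34) = -916, so a = -229/146.
Then b = ((-34) − 38·(-229/146))/6 = 623/146.
Residuals: 95/73, -19/146, -177/73, 187/146, -85/146, 81/146; SSR = 721/73.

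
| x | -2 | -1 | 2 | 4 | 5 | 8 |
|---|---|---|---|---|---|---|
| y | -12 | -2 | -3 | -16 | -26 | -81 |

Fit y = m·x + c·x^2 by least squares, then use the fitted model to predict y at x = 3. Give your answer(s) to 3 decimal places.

From the data, Σx·x = 114, Σx·x^2 = 700, Σx^2·x^2 = 5010.
And Σx·y = -822, Σx^2·y = -6152.
So AᵀA·[m, c]ᵀ = Aᵀy: [[114, 700]; [700, 5010]]·[m, c]ᵀ = [-822, -6152]ᵀ.
Determinant 114·5010 − 700² = 81140.
m = ((-822)·5010 − 700·(-6152))/81140 = 9409/4057; c = (114·(-6152) − 700·(-822))/81140 = -31482/20285.
At x = 3: ŷ = (9409/4057)·(3) + (-31482/20285)·(9) = -142203/20285.

ŷ = -7.010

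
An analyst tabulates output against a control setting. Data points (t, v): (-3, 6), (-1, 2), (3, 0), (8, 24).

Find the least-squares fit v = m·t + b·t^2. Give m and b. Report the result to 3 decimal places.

The normal equations are: 83·m + 511·b = 172;  511·m + 4259·b = 1592.
Δ = 83·4259 − 511² = 92376.
m = (172·4259 − 511·1592)/92376 = -2249/2566; b = (83·1592 − 511·172)/92376 = 1229/2566.

m = -0.876, b = 0.479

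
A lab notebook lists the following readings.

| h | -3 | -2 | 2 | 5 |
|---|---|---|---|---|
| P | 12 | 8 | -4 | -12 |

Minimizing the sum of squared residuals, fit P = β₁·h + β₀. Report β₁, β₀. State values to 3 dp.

β₁ = -2.976, β₀ = 2.488

Entries of AᵀA: Σh·h = 42, Σh = 2, Σ1 = 4.
Moment sums: Σh·P = -120, ΣP = 4.
Determinant 42·4 − 2² = 164.
β₁ = ((-120)·4 − 2·4)/164 = -122/41; β₀ = (42·4 − 2·(-120))/164 = 102/41.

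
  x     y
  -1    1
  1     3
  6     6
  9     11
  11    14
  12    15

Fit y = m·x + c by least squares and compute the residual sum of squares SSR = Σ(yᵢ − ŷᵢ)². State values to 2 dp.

SSR = 5.16

AᵀA·[m, c]ᵀ = Aᵀy reads: 384·m + 38·c = 471;  38·m + 6·c = 50.
Eliminating c: 6·(row 1) − 38·(row 2) gives 860·m = 6·471 − 38·50 = 926, so m = 463/430.
Then c = (50 − 38·(463/430))/6 = 651/430.
Residuals: 121/215, 88/215, -849/430, -44/215, 138/215, 243/430; SSR = 2217/430.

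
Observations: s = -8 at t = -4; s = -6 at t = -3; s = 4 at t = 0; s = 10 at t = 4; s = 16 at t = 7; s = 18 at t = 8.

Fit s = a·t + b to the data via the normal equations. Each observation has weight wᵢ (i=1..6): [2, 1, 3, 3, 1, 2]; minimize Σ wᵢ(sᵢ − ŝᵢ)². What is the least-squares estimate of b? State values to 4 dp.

Sums needed: Σwᵢ·t·t = 266, Σwᵢ·t = 24, Σwᵢ·1 = 12.
And Σwᵢ·t·s = 602, Σwᵢ·s = 72.
Normal equations: [[266, 24]; [24, 12]]·[a, b]ᵀ = [602, 72]ᵀ.
Determinant 266·12 − 24² = 2616.
a = (602·12 − 24·72)/2616 = 229/109; b = (266·72 − 24·602)/2616 = 196/109.

b = 1.7982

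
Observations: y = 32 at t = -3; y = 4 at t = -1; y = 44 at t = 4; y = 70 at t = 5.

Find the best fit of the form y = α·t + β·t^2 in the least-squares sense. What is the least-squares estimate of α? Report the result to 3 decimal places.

Sums needed: Σt·t = 51, Σt·t^2 = 161, Σt^2·t^2 = 963.
And Σt·y = 426, Σt^2·y = 2746.
Determinant 51·963 − 161² = 23192.
α = (426·963 − 161·2746)/23192 = -7967/5798; β = (51·2746 − 161·426)/23192 = 17865/5798.

α = -1.374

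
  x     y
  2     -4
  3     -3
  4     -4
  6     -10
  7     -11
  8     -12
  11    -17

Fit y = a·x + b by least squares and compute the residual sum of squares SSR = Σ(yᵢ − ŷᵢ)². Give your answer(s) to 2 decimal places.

SSR = 7.78

From the data, Σx·x = 299, Σx = 41, Σ1 = 7.
And Σx·y = -453, Σy = -61.
Determinant 299·7 − 41² = 412.
a = ((-453)·7 − 41·(-61))/412 = -335/206; b = (299·(-61) − 41·(-453))/412 = 167/206.
Residuals: -321/206, 110/103, 349/206, -217/206, -44/103, 41/206, 8/103; SSR = 801/103.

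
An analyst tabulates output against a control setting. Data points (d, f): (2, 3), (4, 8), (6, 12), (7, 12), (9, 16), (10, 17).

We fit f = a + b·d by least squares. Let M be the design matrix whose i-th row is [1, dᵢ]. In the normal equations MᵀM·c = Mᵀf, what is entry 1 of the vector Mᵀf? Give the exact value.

68

Entry 1 ↔ basis 1, so (Mᵀf)_{1} = Σᵢ fᵢ = (1)·(3) + (1)·(8) + (1)·(12) + (1)·(12) + (1)·(16) + (1)·(17) = 68.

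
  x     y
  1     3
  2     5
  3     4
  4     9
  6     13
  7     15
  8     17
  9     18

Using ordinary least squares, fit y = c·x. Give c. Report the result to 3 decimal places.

c = 2.085

Entries of AᵀA: Σx·x = 260.
Moment sums: Σx·y = 542.
Normal equations: [[260]]·[c]ᵀ = [542]ᵀ.
c = 542/260 = 2.08462.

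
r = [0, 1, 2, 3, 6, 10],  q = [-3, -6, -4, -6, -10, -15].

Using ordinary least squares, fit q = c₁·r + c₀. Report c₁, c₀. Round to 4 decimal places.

c₁ = -1.1635, c₀ = -3.0673

Sums needed: Σr·r = 150, Σr = 22, Σ1 = 6.
For Aᵀq: Σr·q = -242, Σq = -44.
Normal equations: [[150, 22]; [22, 6]]·[c₁, c₀]ᵀ = [-242, -44]ᵀ.
Eliminating c₀: 6·(row 1) − 22·(row 2) gives 416·c₁ = 6·(-242) − 22·(-44) = -484, so c₁ = -121/104.
Then c₀ = ((-44) − 22·(-121/104))/6 = -319/104.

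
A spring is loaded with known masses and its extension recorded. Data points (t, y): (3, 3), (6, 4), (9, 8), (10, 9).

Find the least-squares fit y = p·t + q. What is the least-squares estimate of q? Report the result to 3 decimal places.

q = -0.300

XᵀX·[p, q]ᵀ = Xᵀy reads: 226·p + 28·q = 195;  28·p + 4·q = 24.
(Σt·t = 226, Σt = 28, Σ1 = 4, Σt·y = 195, Σy = 24.)
Eliminating q: 4·(row 1) − 28·(row 2) gives 120·p = 4·195 − 28·24 = 108, so p = 9/10.
Then q = (24 − 28·(9/10))/4 = -3/10.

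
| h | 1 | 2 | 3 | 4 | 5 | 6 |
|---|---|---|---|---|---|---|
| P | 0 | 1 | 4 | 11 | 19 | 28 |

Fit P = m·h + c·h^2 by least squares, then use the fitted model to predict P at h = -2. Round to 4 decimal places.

P̂ = 7.1875

Normal-equation sums: Σh·h = 91, Σh·h^2 = 441, Σh^2·h^2 = 2275.
Moment sums: Σh·P = 321, Σh^2·P = 1699.
det = 91·2275 − 441² = 12544.
m = (321·2275 − 441·1699)/12544 = -339/224; c = (91·1699 − 441·321)/12544 = 233/224.
At h = -2: P̂ = (-339/224)·(-2) + (233/224)·(4) = 115/16.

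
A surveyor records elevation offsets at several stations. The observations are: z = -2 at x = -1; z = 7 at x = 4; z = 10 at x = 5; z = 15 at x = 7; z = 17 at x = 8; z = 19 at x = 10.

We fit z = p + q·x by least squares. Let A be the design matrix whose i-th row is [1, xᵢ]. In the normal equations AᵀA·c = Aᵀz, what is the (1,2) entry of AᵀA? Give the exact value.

33

Row 1 ↔ basis 1, column 2 ↔ basis x, so (AᵀA)_{1,2} = Σᵢ x = (1)·(-1) + (1)·(4) + (1)·(5) + (1)·(7) + (1)·(8) + (1)·(10) = 33.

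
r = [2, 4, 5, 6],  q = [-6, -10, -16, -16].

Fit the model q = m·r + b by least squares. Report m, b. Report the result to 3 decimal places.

m = -2.743, b = -0.343

The normal equations are: 81·m + 17·b = -228;  17·m + 4·b = -48.
Eliminating b: 4·(row 1) − 17·(row 2) gives 35·m = 4·(-228) − 17·(-48) = -96, so m = -96/35.
Then b = ((-48) − 17·(-96/35))/4 = -12/35.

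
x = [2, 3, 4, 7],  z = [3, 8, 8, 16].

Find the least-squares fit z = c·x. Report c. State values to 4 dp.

c = 2.2308

From the data, Σx·x = 78.
Moment sums: Σx·z = 174.
Hence c = 174 / 78 ≈ 2.23077.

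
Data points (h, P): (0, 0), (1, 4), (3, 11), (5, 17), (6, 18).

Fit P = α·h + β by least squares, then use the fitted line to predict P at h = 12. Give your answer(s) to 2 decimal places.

The normal equations are: 71·α + 15·β = 230;  15·α + 5·β = 50.
(Σh·h = 71, Σh = 15, Σ1 = 5, Σh·P = 230, ΣP = 50.)
det = 71·5 − 15² = 130.
α = (230·5 − 15·50)/130 = 40/13; β = (71·50 − 15·230)/130 = 10/13.
At h = 12: P̂ = (40/13)·(12) + (10/13)·(1) = 490/13.

P̂ = 37.69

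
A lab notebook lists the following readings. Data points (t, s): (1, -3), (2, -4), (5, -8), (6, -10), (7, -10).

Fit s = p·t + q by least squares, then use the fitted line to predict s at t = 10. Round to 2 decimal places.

ŝ = -14.36

From the data, Σt·t = 115, Σt = 21, Σ1 = 5.
And Σt·s = -181, Σs = -35.
So MᵀM·[p, q]ᵀ = Mᵀs: [[115, 21]; [21, 5]]·[p, q]ᵀ = [-181, -35]ᵀ.
Δ = 115·5 − 21² = 134.
p = ((-181)·5 − 21·(-35))/134 = -85/67; q = (115·(-35) − 21·(-181))/134 = -112/67.
At t = 10: ŝ = (-85/67)·(10) + (-112/67)·(1) = -962/67.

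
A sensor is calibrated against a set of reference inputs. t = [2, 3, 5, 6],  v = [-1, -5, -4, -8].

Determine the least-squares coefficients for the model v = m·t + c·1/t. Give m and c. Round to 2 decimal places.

XᵀX·[m, c]ᵀ = Xᵀv reads: 74·m + 4·c = -85;  4·m + (193/450)·c = -43/10.
Δ = 74·(193/450) − 4² = 3541/225.
m = ((-85)·(193/450) − 4·(-43/10))/(3541/225) = -8665/7082; c = (74·(-43/10) − 4·(-85))/(3541/225) = 4905/3541.

m = -1.22, c = 1.39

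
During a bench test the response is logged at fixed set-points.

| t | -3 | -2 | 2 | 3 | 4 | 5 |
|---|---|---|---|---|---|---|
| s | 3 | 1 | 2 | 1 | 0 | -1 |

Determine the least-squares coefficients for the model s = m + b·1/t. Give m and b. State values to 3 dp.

m = 1.077, b = -1.032

AᵀA·[m, b]ᵀ = Aᵀs reads: 6·m + (9/20)·b = 6;  (9/20)·m + (2969/3600)·b = -11/30.
det = 6·(2969/3600) − (9/20)² = 1139/240.
m = (6·(2969/3600) − (9/20)·(-11/30))/(1139/240) = 6136/5695; b = (6·(-11/30) − (9/20)·6)/(1139/240) = -1176/1139.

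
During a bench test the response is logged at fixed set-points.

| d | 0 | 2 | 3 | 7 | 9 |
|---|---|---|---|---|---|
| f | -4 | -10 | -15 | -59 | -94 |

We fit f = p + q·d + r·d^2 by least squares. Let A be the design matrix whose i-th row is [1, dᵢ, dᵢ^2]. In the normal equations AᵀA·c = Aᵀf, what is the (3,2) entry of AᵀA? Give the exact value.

Row 3 ↔ basis d^2, column 2 ↔ basis d, so (AᵀA)_{3,2} = Σᵢ (d^2)·(d) = (0)·(0) + (4)·(2) + (9)·(3) + (49)·(7) + (81)·(9) = 1107.

1107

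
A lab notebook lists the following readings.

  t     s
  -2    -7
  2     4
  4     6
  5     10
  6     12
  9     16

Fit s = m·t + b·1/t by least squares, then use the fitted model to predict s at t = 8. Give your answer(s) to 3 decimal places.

ŝ = 14.458

Sums needed: Σt·t = 166, Σt·1/t = 6, Σ1/t·1/t = 20821/32400.
And Σt·s = 312, Σ1/t·s = 115/9.
So AᵀA·[m, b]ᵀ = Aᵀs: [[166, 6]; [6, 20821/32400]]·[m, b]ᵀ = [312, 115/9]ᵀ.
Δ = 166·(20821/32400) − 6² = 1144943/16200.
m = (312·(20821/32400) − 6·(115/9))/(1144943/16200) = 2006076/1144943; b = (166·(115/9) − 6·312)/(1144943/16200) = 4035600/1144943.
At t = 8: ŝ = (2006076/1144943)·(8) + (4035600/1144943)·(1/8) = 16553058/1144943.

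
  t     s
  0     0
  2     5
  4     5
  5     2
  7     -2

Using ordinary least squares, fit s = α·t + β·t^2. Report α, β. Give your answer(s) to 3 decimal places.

α = 3.132, β = -0.497

Sums needed: Σt·t = 94, Σt·t^2 = 540, Σt^2·t^2 = 3298.
For Mᵀs: Σt·s = 26, Σt^2·s = 52.
So MᵀM·[α, β]ᵀ = Mᵀs: [[94, 540]; [540, 3298]]·[α, β]ᵀ = [26, 52]ᵀ.
det = 94·3298 − 540² = 18412.
α = (26·3298 − 540·52)/18412 = 14417/4603; β = (94·52 − 540·26)/18412 = -2288/4603.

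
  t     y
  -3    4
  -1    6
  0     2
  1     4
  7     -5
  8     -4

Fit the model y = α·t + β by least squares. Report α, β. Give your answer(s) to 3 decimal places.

Entries of XᵀX: Σt·t = 124, Σt = 12, Σ1 = 6.
Moment sums: Σt·y = -81, Σy = 7.
Normal equations: [[124, 12]; [12, 6]]·[α, β]ᵀ = [-81, 7]ᵀ.
det = 124·6 − 12² = 600.
α = ((-81)·6 − 12·7)/600 = -19/20; β = (124·7 − 12·(-81))/600 = 46/15.

α = -0.950, β = 3.067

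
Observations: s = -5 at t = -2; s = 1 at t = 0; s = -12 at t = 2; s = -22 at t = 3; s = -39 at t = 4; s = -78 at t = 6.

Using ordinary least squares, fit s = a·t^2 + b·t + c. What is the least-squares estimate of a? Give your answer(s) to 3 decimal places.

a = -1.877

Forming XᵀX = [[1665, 307, 69]; [307, 69, 13]; [69, 13, 6]] and Xᵀs = [-3698, -704, -155]ᵀ gives XᵀX·[a, b, c]ᵀ = Xᵀs.
Inverting the 3×3 Gram matrix, [a, b, c]ᵀ = [-289/154, -1369/770, -2/5]ᵀ.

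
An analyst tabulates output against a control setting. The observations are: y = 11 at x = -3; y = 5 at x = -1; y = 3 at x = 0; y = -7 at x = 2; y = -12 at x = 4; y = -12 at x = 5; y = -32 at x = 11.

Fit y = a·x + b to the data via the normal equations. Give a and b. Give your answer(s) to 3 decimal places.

a = -3.075, b = 1.621

With design matrix A, AᵀA = [[176, 18]; [18, 7]] and Aᵀy = [-512, -44]ᵀ.
det = 176·7 − 18² = 908.
a = ((-512)·7 − 18·(-44))/908 = -698/227; b = (176·(-44) − 18·(-512))/908 = 368/227.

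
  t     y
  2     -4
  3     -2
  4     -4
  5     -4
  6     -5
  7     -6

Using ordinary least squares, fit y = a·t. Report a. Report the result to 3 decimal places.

a = -0.878

The normal system XᵀX·[a]ᵀ = Xᵀy is [[139]]·[a]ᵀ = [-122]ᵀ.
a = (-122)/139 = -0.877698.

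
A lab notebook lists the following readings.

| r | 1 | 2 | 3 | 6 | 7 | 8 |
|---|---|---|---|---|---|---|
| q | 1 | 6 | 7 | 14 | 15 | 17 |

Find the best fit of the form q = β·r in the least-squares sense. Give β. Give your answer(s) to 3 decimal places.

Compute the Gram sums: Σr·r = 163.
Moment sums: Σr·q = 359.
AᵀA·[β]ᵀ = Aᵀq becomes [[163]]·[β]ᵀ = [359]ᵀ.
Hence β = 359 / 163 ≈ 2.20245.

β = 2.202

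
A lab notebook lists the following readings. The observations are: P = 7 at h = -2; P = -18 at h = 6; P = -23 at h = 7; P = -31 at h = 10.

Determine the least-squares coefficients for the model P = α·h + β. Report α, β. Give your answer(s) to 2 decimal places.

α = -3.20, β = 0.53

From the data, Σh·h = 189, Σh = 21, Σ1 = 4.
For XᵀP: Σh·P = -593, ΣP = -65.
XᵀX·[α, β]ᵀ = XᵀP becomes [[189, 21]; [21, 4]]·[α, β]ᵀ = [-593, -65]ᵀ.
Eliminating β: 4·(row 1) − 21·(row 2) gives 315·α = 4·(-593) − 21·(-65) = -1007, so α = -1007/315.
Then β = ((-65) − 21·(-1007/315))/4 = 8/15.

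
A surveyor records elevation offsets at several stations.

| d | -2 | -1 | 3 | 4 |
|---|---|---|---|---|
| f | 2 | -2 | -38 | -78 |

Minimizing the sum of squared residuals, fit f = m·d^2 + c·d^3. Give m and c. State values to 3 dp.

Compute the Gram sums: Σd^2·d^2 = 354, Σd^2·d^3 = 1234, Σd^3·d^3 = 4890.
Moment sums: Σd^2·f = -1584, Σd^3·f = -6032.
Eliminating c: 4890·(row 1) − 1234·(row 2) gives 208304·m = 4890·(-1584) − 1234·(-6032) = -302272, so m = -18892/13019.
Then c = ((-6032) − 1234·(-18892/13019))/4890 = -11292/13019.

m = -1.451, c = -0.867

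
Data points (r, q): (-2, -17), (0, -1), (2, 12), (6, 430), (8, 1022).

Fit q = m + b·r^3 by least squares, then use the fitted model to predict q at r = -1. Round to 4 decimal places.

q̂ = -3.9827

Sums needed: Σ1 = 5, Σr^3 = 728, Σr^3·r^3 = 308928.
And Σq = 1446, Σr^3·q = 616376.
Determinant 5·308928 − 728² = 1014656.
m = (1446·308928 − 728·616376)/1014656 = -31435/15854; b = (5·616376 − 728·1446)/1014656 = 253649/126832.
At r = -1: q̂ = (-31435/15854)·(1) + (253649/126832)·(-1) = -505129/126832.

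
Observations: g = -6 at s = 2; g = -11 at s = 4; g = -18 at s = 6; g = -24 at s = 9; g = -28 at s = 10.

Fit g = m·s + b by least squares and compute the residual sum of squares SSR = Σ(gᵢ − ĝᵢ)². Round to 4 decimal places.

SSR = 2.5491

Setting ∂/∂m … = 0 gives: 237·m + 31·b = -660;  31·m + 5·b = -87.
(Σs·s = 237, Σs = 31, Σ1 = 5, Σs·g = -660, Σg = -87.)
Eliminating b: 5·(row 1) − 31·(row 2) gives 224·m = 5·(-660) − 31·(-87) = -603, so m = -603/224.
Then b = ((-87) − 31·(-603/224))/5 = -159/224.
Residuals: 3/32, 107/224, -255/224, 15/16, -83/224; SSR = 571/224.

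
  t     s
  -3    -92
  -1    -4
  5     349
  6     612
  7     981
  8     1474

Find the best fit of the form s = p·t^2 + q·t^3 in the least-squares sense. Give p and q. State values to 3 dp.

With design matrix A, AᵀA = [[8500, 60232]; [60232, 442804]] and Aᵀs = [172330, 1269476]ᵀ.
Determinant 8500·442804 − 60232² = 135940176.
p = (172330·442804 − 60232·1269476)/135940176 = -19333139/16992522; q = (8500·1269476 − 60232·172330)/135940176 = 25672840/8496261.

p = -1.138, q = 3.022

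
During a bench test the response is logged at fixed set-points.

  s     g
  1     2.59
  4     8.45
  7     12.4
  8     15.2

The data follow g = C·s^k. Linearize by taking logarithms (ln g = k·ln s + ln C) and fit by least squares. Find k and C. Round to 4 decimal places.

Taking logs, ln g = k·ln s + ln C, so regress ln g on ln s.
Σln s = 5.4116, Σ(ln s)² = 10.0325, Σln g = 8.3248, Σln s·ln g = 13.5166.
Equations: 10.0325·k + 5.4116·ln C = 13.5166;  5.4116·k + 4·ln C = 8.3248.
Δ = 10.0325·4 − (5.4116)² = 10.8439; k = (13.5166·4 − 5.4116·8.3248)/10.8439 = 0.83137, ln C = (10.0325·8.3248 − 5.4116·13.5166)/10.8439 = 0.95643, so C = exp(0.95643) = 2.60239.

k = 0.8314, C = 2.6024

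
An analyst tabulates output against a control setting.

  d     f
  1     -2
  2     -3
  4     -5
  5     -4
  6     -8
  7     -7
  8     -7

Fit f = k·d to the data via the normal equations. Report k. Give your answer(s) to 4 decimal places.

Sums needed: Σd·d = 195.
Moment sums: Σd·f = -201.
Normal equations: [[195]]·[k]ᵀ = [-201]ᵀ.
k = (-201)/195 = -1.03077.

k = -1.0308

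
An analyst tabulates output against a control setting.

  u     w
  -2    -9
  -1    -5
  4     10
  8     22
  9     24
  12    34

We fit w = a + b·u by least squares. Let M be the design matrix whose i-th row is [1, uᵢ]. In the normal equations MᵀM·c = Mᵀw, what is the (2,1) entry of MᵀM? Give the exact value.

Row 2 ↔ basis u, column 1 ↔ basis 1, so (MᵀM)_{2,1} = Σᵢ u = (-2)·(1) + (-1)·(1) + (4)·(1) + (8)·(1) + (9)·(1) + (12)·(1) = 30.

30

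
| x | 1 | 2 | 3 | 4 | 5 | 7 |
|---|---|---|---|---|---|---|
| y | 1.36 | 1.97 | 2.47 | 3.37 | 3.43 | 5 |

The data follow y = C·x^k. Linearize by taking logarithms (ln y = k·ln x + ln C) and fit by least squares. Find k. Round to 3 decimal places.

Linearized form: ln y = k·ln x + ln C. From the 6 transformed points,
Σln x = 6.7334, Σ(ln x)² = 9.9861, Σln y = 5.9466, Σln x·ln y = 8.2631.
Equations: 9.9861·k + 6.7334·ln C = 8.2631;  6.7334·k + 6·ln C = 5.9466.
Slope k = (n·Σln x·ln y − Σln x·Σln y)/(n·Σ(ln x)² − (Σln x)²) = (6·8.2631 − 6.7334·5.9466)/14.5777 = 0.65426; ln C = (Σln y − k·Σln x)/n = 0.25687.

k = 0.654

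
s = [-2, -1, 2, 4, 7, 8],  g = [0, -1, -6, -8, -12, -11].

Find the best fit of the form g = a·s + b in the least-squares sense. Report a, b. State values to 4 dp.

Setting ∂/∂a … = 0 gives: 138·a + 18·b = -215;  18·a + 6·b = -38.
(Σs·s = 138, Σs = 18, Σ1 = 6, Σs·g = -215, Σg = -38.)
Eliminating b: 6·(row 1) − 18·(row 2) gives 504·a = 6·(-215) − 18·(-38) = -606, so a = -101/84.
Then b = ((-38) − 18·(-101/84))/6 = -229/84.

a = -1.2024, b = -2.7262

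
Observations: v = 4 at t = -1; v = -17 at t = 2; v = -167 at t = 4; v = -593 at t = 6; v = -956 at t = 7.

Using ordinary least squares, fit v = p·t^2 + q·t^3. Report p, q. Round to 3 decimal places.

p = 1.693, q = -3.029

Entries of XᵀX: Σt^2·t^2 = 3970, Σt^2·t^3 = 25638, Σt^3·t^3 = 168466.
Right-hand side: Σt^2·v = -70928, Σt^3·v = -466824.
XᵀX·[p, q]ᵀ = Xᵀv becomes [[3970, 25638]; [25638, 168466]]·[p, q]ᵀ = [-70928, -466824]ᵀ.
Eliminating q: 168466·(row 1) − 25638·(row 2) gives 11502976·p = 168466·(-70928) − 25638·(-466824) = 19477264, so p = 1217329/718936.
Then q = ((-466824) − 25638·(1217329/718936))/168466 = -2177451/718936.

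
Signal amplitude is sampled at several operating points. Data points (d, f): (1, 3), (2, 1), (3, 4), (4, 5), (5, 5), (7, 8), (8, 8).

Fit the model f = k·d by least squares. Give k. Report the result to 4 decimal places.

Compute the Gram sums: Σd·d = 168.
Moment sums: Σd·f = 182.
k = 182/168 = 1.08333.

k = 1.0833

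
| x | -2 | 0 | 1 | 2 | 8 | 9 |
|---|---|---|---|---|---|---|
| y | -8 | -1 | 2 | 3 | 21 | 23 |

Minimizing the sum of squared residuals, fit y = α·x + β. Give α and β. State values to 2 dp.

α = 2.79, β = -1.70

MᵀM·[α, β]ᵀ = Mᵀy reads: 154·α + 18·β = 399;  18·α + 6·β = 40.
det = 154·6 − 18² = 600.
α = (399·6 − 18·40)/600 = 279/100; β = (154·40 − 18·399)/600 = -511/300.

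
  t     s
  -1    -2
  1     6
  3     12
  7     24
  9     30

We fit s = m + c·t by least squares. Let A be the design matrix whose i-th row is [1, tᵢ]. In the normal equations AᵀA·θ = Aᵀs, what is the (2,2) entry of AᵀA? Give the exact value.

Row 2 ↔ basis t, column 2 ↔ basis t, so (AᵀA)_{2,2} = Σᵢ (t)·(t) = (-1)·(-1) + (1)·(1) + (3)·(3) + (7)·(7) + (9)·(9) = 141.

141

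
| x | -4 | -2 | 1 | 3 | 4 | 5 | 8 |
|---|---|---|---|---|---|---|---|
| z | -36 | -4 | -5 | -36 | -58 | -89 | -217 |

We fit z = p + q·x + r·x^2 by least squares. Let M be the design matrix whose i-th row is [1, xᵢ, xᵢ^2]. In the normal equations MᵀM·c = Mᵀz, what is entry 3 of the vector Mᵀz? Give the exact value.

-17962

Entry 3 ↔ basis x^2, so (Mᵀz)_{3} = Σᵢ (x^2)·zᵢ = (16)·(-36) + (4)·(-4) + (1)·(-5) + (9)·(-36) + (16)·(-58) + (25)·(-89) + (64)·(-217) = -17962.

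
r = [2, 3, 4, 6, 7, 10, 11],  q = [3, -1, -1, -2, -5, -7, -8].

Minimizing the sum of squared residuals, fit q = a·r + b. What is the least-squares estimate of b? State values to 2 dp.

The normal system XᵀX·[a, b]ᵀ = Xᵀq is [[335, 43]; [43, 7]]·[a, b]ᵀ = [-206, -21]ᵀ.
Δ = 335·7 − 43² = 496.
a = ((-206)·7 − 43·(-21))/496 = -539/496; b = (335·(-21) − 43·(-206))/496 = 1823/496.

b = 3.68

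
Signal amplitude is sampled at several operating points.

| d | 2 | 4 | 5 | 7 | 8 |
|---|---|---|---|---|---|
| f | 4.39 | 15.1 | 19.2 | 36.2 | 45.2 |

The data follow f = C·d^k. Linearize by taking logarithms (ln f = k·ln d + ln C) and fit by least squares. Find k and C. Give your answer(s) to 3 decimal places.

k = 1.670, C = 1.395

Let Y = ln f. Fitting Y = k·ln d + ln C by least squares:
AᵀA = [[13.1032, 7.7142]; [7.7142, 5]], rhs = [24.4534, 14.5491]ᵀ  (here Σln d = 7.7142, Σ(ln d)² = 13.1032, Σln f = 14.5491, Σln d·ln f = 24.4534).
Solving (det = 6.0066): k = 1.67018, ln C = 0.33298, so C = exp(0.33298) = 1.39512.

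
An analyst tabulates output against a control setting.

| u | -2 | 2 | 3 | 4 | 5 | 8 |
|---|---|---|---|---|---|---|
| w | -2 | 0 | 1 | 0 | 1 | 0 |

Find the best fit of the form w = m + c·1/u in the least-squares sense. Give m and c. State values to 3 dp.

Setting ∂/∂m … = 0 gives: 6·m + (109/120)·c = 0;  (109/120)·m + (10501/14400)·c = 23/15.
(Σ1 = 6, Σ1/u = 109/120, Σ1/u·1/u = 10501/14400, Σw = 0, Σ1/u·w = 23/15.)
Eliminating c: (10501/14400)·(row 1) − (109/120)·(row 2) gives (2045/576)·m = (10501/14400)·0 − (109/120)·(23/15) = -2507/1800, so m = -20056/51125.
Then c = ((23/15) − (109/120)·(-20056/51125))/(10501/14400) = 26496/10225.

m = -0.392, c = 2.591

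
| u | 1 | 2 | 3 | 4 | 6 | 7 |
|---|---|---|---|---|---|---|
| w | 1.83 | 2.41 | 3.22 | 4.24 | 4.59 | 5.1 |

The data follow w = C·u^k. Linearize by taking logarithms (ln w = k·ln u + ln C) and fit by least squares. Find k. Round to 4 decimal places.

k = 0.5465

Linearized form: ln w = k·ln u + ln C. From the 6 transformed points,
Sums: Σln u = 6.9157, Σ(ln u)² = 10.6062, Σln w = 7.2510, Σln u·ln w = 9.7978.
Normal system: [[10.6062, 6.9157]; [6.9157, 6]]·[k, ln C]ᵀ = [9.7978, 7.2510]ᵀ.
Δ = 10.6062·6 − (6.9157)² = 15.8099; k = (9.7978·6 − 6.9157·7.2510)/15.8099 = 0.54654, ln C = (10.6062·7.2510 − 6.9157·9.7978)/15.8099 = 0.57855.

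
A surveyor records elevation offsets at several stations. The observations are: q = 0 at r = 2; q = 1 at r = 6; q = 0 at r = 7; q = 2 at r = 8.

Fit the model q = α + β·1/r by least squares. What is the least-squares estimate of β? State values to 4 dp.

β = -2.9769

From the data, Σ1 = 4, Σ1/r = 157/168, Σ1/r·1/r = 8857/28224.
Right-hand side: Σq = 3, Σ1/r·q = 5/12.
MᵀM·[α, β]ᵀ = Mᵀq becomes [[4, 157/168]; [157/168, 8857/28224]]·[α, β]ᵀ = [3, 5/12]ᵀ.
Δ = 4·(8857/28224) − (157/168)² = 3593/9408.
α = (3·(8857/28224) − (157/168)·(5/12))/(3593/9408) = 15581/10779; β = (4·(5/12) − (157/168)·3)/(3593/9408) = -10696/3593.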